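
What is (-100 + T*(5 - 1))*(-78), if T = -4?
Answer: 9048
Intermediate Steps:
(-100 + T*(5 - 1))*(-78) = (-100 - 4*(5 - 1))*(-78) = (-100 - 4*4)*(-78) = (-100 - 16)*(-78) = -116*(-78) = 9048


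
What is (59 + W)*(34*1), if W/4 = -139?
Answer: -16898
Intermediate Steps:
W = -556 (W = 4*(-139) = -556)
(59 + W)*(34*1) = (59 - 556)*(34*1) = -497*34 = -16898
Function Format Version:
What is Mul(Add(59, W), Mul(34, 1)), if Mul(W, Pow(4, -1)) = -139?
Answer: -16898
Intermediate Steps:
W = -556 (W = Mul(4, -139) = -556)
Mul(Add(59, W), Mul(34, 1)) = Mul(Add(59, -556), Mul(34, 1)) = Mul(-497, 34) = -16898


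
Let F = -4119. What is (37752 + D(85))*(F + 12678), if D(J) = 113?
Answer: 324086535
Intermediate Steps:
(37752 + D(85))*(F + 12678) = (37752 + 113)*(-4119 + 12678) = 37865*8559 = 324086535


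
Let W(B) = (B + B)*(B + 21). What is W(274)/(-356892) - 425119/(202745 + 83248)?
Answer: -16496266544/8505717813 ≈ -1.9394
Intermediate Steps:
W(B) = 2*B*(21 + B) (W(B) = (2*B)*(21 + B) = 2*B*(21 + B))
W(274)/(-356892) - 425119/(202745 + 83248) = (2*274*(21 + 274))/(-356892) - 425119/(202745 + 83248) = (2*274*295)*(-1/356892) - 425119/285993 = 161660*(-1/356892) - 425119*1/285993 = -40415/89223 - 425119/285993 = -16496266544/8505717813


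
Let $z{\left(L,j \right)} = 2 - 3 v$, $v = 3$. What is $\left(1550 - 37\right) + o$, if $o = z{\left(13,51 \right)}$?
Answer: $1506$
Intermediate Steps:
$z{\left(L,j \right)} = -7$ ($z{\left(L,j \right)} = 2 - 9 = -7$)
$o = -7$
$\left(1550 - 37\right) + o = \left(1550 - 37\right) - 7 = 1513 - 7 = 1506$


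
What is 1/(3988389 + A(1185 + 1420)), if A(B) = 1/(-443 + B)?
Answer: 2162/8622897019 ≈ 2.5073e-7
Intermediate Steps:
1/(3988389 + A(1185 + 1420)) = 1/(3988389 + 1/(-443 + (1185 + 1420))) = 1/(3988389 + 1/(-443 + 2605)) = 1/(3988389 + 1/2162) = 1/(8622897019/2162) = 2162/8622897019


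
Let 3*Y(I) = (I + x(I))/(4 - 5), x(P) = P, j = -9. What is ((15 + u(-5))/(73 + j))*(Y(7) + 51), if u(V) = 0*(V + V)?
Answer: 695/64 ≈ 10.859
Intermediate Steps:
u(V) = 0 (u(V) = 0*(2*V) = 0)
Y(I) = -2*I/3 (Y(I) = ((I + I)/(4 - 5))/3 = ((2*I)/(-1))/3 = ((2*I)*(-1))/3 = (-2*I)/3 = -2*I/3)
((15 + u(-5))/(73 + j))*(Y(7) + 51) = ((15 + 0)/(73 - 9))*(-⅔*7 + 51) = (15/64)*(-14/3 + 51) = (15*(1/64))*(139/3) = (15/64)*(139/3) = 695/64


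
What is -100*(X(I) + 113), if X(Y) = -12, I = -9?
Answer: -10100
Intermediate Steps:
-100*(X(I) + 113) = -100*(-12 + 113) = -100*101 = -10100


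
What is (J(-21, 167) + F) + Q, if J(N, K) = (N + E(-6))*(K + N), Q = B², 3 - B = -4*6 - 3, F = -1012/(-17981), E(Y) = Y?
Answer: -54697190/17981 ≈ -3041.9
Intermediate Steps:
F = 1012/17981 (F = -1012*(-1/17981) = 1012/17981 ≈ 0.056282)
B = 30 (B = 3 - (-4*6 - 3) = 3 - (-24 - 3) = 3 - 1*(-27) = 3 + 27 = 30)
Q = 900 (Q = 30² = 900)
J(N, K) = (-6 + N)*(K + N) (J(N, K) = (N - 6)*(K + N) = (-6 + N)*(K + N))
(J(-21, 167) + F) + Q = (((-21)² - 6*167 - 6*(-21) + 167*(-21)) + 1012/17981) + 900 = ((441 - 1002 + 126 - 3507) + 1012/17981) + 900 = (-3942 + 1012/17981) + 900 = -70880090/17981 + 900 = -54697190/17981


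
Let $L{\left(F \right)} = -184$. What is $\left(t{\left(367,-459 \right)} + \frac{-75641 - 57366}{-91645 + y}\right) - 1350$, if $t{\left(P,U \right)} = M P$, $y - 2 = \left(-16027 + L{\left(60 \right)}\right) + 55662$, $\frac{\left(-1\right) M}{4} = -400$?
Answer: $\frac{4368116601}{7456} \approx 5.8585 \cdot 10^{5}$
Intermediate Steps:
$M = 1600$ ($M = \left(-4\right) \left(-400\right) = 1600$)
$y = 39453$ ($y = 2 + \left(\left(-16027 - 184\right) + 55662\right) = 2 + \left(-16211 + 55662\right) = 2 + 39451 = 39453$)
$t{\left(P,U \right)} = 1600 P$
$\left(t{\left(367,-459 \right)} + \frac{-75641 - 57366}{-91645 + y}\right) - 1350 = \left(1600 \cdot 367 + \frac{-75641 - 57366}{-91645 + 39453}\right) - 1350 = \left(587200 - \frac{133007}{-52192}\right) - 1350 = \left(587200 - - \frac{19001}{7456}\right) - 1350 = \left(587200 + \frac{19001}{7456}\right) - 1350 = \frac{4378182201}{7456} - 1350 = \frac{4368116601}{7456}$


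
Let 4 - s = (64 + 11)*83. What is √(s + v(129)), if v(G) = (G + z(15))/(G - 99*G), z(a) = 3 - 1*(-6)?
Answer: I*√563629810/301 ≈ 78.873*I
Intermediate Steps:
z(a) = 9 (z(a) = 3 + 6 = 9)
s = -6221 (s = 4 - (64 + 11)*83 = 4 - 75*83 = 4 - 1*6225 = 4 - 6225 = -6221)
v(G) = -(9 + G)/(98*G) (v(G) = (G + 9)/(G - 99*G) = (9 + G)/((-98*G)) = (9 + G)*(-1/(98*G)) = -(9 + G)/(98*G))
√(s + v(129)) = √(-6221 + (1/98)*(-9 - 1*129)/129) = √(-6221 + (1/98)*(1/129)*(-9 - 129)) = √(-6221 + (1/98)*(1/129)*(-138)) = √(-6221 - 23/2107) = √(-13107670/2107) = I*√563629810/301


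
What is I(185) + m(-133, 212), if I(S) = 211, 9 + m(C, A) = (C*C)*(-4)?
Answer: -70554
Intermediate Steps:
m(C, A) = -9 - 4*C² (m(C, A) = -9 + (C*C)*(-4) = -9 + C²*(-4) = -9 - 4*C²)
I(185) + m(-133, 212) = 211 + (-9 - 4*(-133)²) = 211 + (-9 - 4*17689) = 211 + (-9 - 70756) = 211 - 70765 = -70554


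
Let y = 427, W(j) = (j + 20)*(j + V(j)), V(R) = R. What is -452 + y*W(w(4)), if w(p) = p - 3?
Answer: 17482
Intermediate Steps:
w(p) = -3 + p
W(j) = 2*j*(20 + j) (W(j) = (j + 20)*(j + j) = (20 + j)*(2*j) = 2*j*(20 + j))
-452 + y*W(w(4)) = -452 + 427*(2*(-3 + 4)*(20 + (-3 + 4))) = -452 + 427*(2*1*(20 + 1)) = -452 + 427*(2*1*21) = -452 + 427*42 = -452 + 17934 = 17482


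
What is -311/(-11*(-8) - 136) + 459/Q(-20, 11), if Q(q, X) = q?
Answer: -3953/240 ≈ -16.471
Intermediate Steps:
-311/(-11*(-8) - 136) + 459/Q(-20, 11) = -311/(-11*(-8) - 136) + 459/(-20) = -311/(88 - 136) + 459*(-1/20) = -311/(-48) - 459/20 = -311*(-1/48) - 459/20 = 311/48 - 459/20 = -3953/240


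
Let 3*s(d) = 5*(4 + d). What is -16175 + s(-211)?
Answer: -16520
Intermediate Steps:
s(d) = 20/3 + 5*d/3 (s(d) = (5*(4 + d))/3 = (20 + 5*d)/3 = 20/3 + 5*d/3)
-16175 + s(-211) = -16175 + (20/3 + (5/3)*(-211)) = -16175 + (20/3 - 1055/3) = -16175 - 345 = -16520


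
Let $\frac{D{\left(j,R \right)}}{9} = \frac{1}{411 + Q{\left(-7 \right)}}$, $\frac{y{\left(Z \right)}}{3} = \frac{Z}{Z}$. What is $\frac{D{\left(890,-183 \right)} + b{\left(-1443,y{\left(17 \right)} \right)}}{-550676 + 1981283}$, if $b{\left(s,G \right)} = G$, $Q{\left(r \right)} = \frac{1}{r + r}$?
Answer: $\frac{5795}{2743427357} \approx 2.1123 \cdot 10^{-6}$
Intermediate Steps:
$y{\left(Z \right)} = 3$ ($y{\left(Z \right)} = 3 \frac{Z}{Z} = 3 \cdot 1 = 3$)
$Q{\left(r \right)} = \frac{1}{2 r}$
$D{\left(j,R \right)} = \frac{126}{5753}$ ($D{\left(j,R \right)} = \frac{9}{411 + \frac{1}{2 \left(-7\right)}} = \frac{9}{411 + \frac{1}{2} \left(- \frac{1}{7}\right)} = \frac{9}{411 - \frac{1}{14}} = \frac{9}{\frac{5753}{14}} = 9 \cdot \frac{14}{5753} = \frac{126}{5753}$)
$\frac{D{\left(890,-183 \right)} + b{\left(-1443,y{\left(17 \right)} \right)}}{-550676 + 1981283} = \frac{\frac{126}{5753} + 3}{-550676 + 1981283} = \frac{17385}{5753 \cdot 1430607} = \frac{17385}{5753} \cdot \frac{1}{1430607} = \frac{5795}{2743427357}$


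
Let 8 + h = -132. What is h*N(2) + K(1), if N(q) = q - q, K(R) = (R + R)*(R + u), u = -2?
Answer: -2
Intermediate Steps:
K(R) = 2*R*(-2 + R) (K(R) = (R + R)*(R - 2) = (2*R)*(-2 + R) = 2*R*(-2 + R))
h = -140 (h = -8 - 132 = -140)
N(q) = 0
h*N(2) + K(1) = -140*0 + 2*1*(-2 + 1) = 0 + 2*1*(-1) = 0 - 2 = -2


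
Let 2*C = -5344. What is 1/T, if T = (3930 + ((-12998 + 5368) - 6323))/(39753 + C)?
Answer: -37081/10023 ≈ -3.6996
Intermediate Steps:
C = -2672 (C = (1/2)*(-5344) = -2672)
T = -10023/37081 (T = (3930 + ((-12998 + 5368) - 6323))/(39753 - 2672) = (3930 + (-7630 - 6323))/37081 = (3930 - 13953)*(1/37081) = -10023*1/37081 = -10023/37081 ≈ -0.27030)
1/T = 1/(-10023/37081) = -37081/10023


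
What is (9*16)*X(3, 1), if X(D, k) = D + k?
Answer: 576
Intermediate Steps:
(9*16)*X(3, 1) = (9*16)*(3 + 1) = 144*4 = 576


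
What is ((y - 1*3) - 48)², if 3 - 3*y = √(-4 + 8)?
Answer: 23104/9 ≈ 2567.1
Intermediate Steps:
y = ⅓ (y = 1 - √(-4 + 8)/3 = 1 - √4/3 = 1 - ⅓*2 = 1 - ⅔ = ⅓ ≈ 0.33333)
((y - 1*3) - 48)² = ((⅓ - 1*3) - 48)² = ((⅓ - 3) - 48)² = (-8/3 - 48)² = (-152/3)² = 23104/9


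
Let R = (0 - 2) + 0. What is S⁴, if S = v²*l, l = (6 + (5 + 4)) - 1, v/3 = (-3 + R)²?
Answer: 38459377441406250000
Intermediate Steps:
R = -2 (R = -2 + 0 = -2)
v = 75 (v = 3*(-3 - 2)² = 3*(-5)² = 3*25 = 75)
l = 14 (l = (6 + 9) - 1 = 15 - 1 = 14)
S = 78750 (S = 75²*14 = 5625*14 = 78750)
S⁴ = 78750⁴ = 38459377441406250000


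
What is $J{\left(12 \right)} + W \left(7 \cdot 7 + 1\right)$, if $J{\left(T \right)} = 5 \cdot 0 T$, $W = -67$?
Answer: $-3350$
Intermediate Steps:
$J{\left(T \right)} = 0$ ($J{\left(T \right)} = 0 T = 0$)
$J{\left(12 \right)} + W \left(7 \cdot 7 + 1\right) = 0 - 67 \left(7 \cdot 7 + 1\right) = 0 - 67 \left(49 + 1\right) = 0 - 3350 = -3350$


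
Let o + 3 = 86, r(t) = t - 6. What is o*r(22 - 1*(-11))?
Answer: 2241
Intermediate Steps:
r(t) = -6 + t
o = 83 (o = -3 + 86 = 83)
o*r(22 - 1*(-11)) = 83*(-6 + (22 - 1*(-11))) = 83*(-6 + (22 + 11)) = 83*(-6 + 33) = 83*27 = 2241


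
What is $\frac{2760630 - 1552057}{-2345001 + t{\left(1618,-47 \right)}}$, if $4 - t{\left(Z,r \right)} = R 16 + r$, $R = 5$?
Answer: $- \frac{1208573}{2345030} \approx -0.51538$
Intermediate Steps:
$t{\left(Z,r \right)} = -76 - r$ ($t{\left(Z,r \right)} = 4 - \left(5 \cdot 16 + r\right) = 4 - \left(80 + r\right) = -76 - r$)
$\frac{2760630 - 1552057}{-2345001 + t{\left(1618,-47 \right)}} = \frac{2760630 - 1552057}{-2345001 - 29} = \frac{2760630 - 1552057}{-2345001 + \left(-76 + 47\right)} = \frac{1208573}{-2345001 - 29} = \frac{1208573}{-2345030} = 1208573 \left(- \frac{1}{2345030}\right) = - \frac{1208573}{2345030}$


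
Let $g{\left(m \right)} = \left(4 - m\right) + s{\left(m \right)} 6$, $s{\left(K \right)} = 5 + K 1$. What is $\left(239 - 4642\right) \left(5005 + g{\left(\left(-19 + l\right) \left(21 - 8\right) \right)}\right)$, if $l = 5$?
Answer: $-18179987$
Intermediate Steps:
$s{\left(K \right)} = 5 + K$
$g{\left(m \right)} = 34 + 5 m$ ($g{\left(m \right)} = \left(4 - m\right) + \left(5 + m\right) 6 = \left(4 - m\right) + \left(30 + 6 m\right) = 34 + 5 m$)
$\left(239 - 4642\right) \left(5005 + g{\left(\left(-19 + l\right) \left(21 - 8\right) \right)}\right) = \left(239 - 4642\right) \left(5005 + \left(34 + 5 \left(-19 + 5\right) \left(21 - 8\right)\right)\right) = - 4403 \left(5005 + \left(34 + 5 \left(\left(-14\right) 13\right)\right)\right) = - 4403 \left(5005 + \left(34 + 5 \left(-182\right)\right)\right) = - 4403 \left(5005 + \left(34 - 910\right)\right) = - 4403 \left(5005 - 876\right) = \left(-4403\right) 4129 = -18179987$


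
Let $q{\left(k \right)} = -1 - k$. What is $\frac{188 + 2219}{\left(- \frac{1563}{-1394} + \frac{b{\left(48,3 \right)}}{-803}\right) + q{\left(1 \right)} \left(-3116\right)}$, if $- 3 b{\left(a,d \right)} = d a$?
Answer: $\frac{2694352474}{6977310625} \approx 0.38616$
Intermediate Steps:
$b{\left(a,d \right)} = - \frac{a d}{3}$ ($b{\left(a,d \right)} = - \frac{d a}{3} = - \frac{a d}{3}$)
$\frac{188 + 2219}{\left(- \frac{1563}{-1394} + \frac{b{\left(48,3 \right)}}{-803}\right) + q{\left(1 \right)} \left(-3116\right)} = \frac{188 + 2219}{\left(- \frac{1563}{-1394} + \frac{\left(- \frac{1}{3}\right) 48 \cdot 3}{-803}\right) + \left(-1 - 1\right) \left(-3116\right)} = \frac{2407}{\left(\left(-1563\right) \left(- \frac{1}{1394}\right) - - \frac{48}{803}\right) + \left(-1 - 1\right) \left(-3116\right)} = \frac{2407}{\left(\frac{1563}{1394} + \frac{48}{803}\right) - -6232} = \frac{2407}{\frac{1322001}{1119382} + 6232} = \frac{2407}{\frac{6977310625}{1119382}} = 2407 \cdot \frac{1119382}{6977310625} = \frac{2694352474}{6977310625}$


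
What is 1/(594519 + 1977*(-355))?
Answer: -1/107316 ≈ -9.3183e-6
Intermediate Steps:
1/(594519 + 1977*(-355)) = 1/(594519 - 701835) = 1/(-107316) = -1/107316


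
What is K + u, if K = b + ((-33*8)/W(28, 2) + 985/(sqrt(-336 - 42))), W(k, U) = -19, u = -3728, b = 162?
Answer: -67490/19 - 985*I*sqrt(42)/126 ≈ -3552.1 - 50.663*I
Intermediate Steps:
K = 3342/19 - 985*I*sqrt(42)/126 (K = 162 + (-33*8/(-19) + 985/(sqrt(-336 - 42))) = 162 + (-264*(-1/19) + 985/(sqrt(-378))) = 162 + (264/19 + 985/((3*I*sqrt(42)))) = 162 + (264/19 + 985*(-I*sqrt(42)/126)) = 162 + (264/19 - 985*I*sqrt(42)/126) = 3342/19 - 985*I*sqrt(42)/126 ≈ 175.89 - 50.663*I)
K + u = (3342/19 - 985*I*sqrt(42)/126) - 3728 = -67490/19 - 985*I*sqrt(42)/126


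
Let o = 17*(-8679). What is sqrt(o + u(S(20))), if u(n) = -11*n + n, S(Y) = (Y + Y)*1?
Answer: I*sqrt(147943) ≈ 384.63*I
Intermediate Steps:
S(Y) = 2*Y (S(Y) = (2*Y)*1 = 2*Y)
u(n) = -10*n
o = -147543
sqrt(o + u(S(20))) = sqrt(-147543 - 20*20) = sqrt(-147543 - 10*40) = sqrt(-147543 - 400) = sqrt(-147943) = I*sqrt(147943)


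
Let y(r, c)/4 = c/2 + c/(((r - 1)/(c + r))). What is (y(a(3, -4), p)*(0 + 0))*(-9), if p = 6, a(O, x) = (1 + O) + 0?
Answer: 0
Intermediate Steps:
a(O, x) = 1 + O
y(r, c) = 2*c + 4*c*(c + r)/(-1 + r) (y(r, c) = 4*(c/2 + c/(((r - 1)/(c + r)))) = 4*(c*(½) + c/(((-1 + r)/(c + r)))) = 4*(c/2 + c/(((-1 + r)/(c + r)))) = 4*(c/2 + c*((c + r)/(-1 + r))) = 4*(c/2 + c*(c + r)/(-1 + r)) = 2*c + 4*c*(c + r)/(-1 + r))
(y(a(3, -4), p)*(0 + 0))*(-9) = ((2*6*(-1 + 2*6 + 3*(1 + 3))/(-1 + (1 + 3)))*(0 + 0))*(-9) = ((2*6*(-1 + 12 + 3*4)/(-1 + 4))*0)*(-9) = ((2*6*(-1 + 12 + 12)/3)*0)*(-9) = ((2*6*(⅓)*23)*0)*(-9) = (92*0)*(-9) = 0*(-9) = 0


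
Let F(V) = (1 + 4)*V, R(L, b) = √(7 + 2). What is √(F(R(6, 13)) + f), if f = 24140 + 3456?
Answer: √27611 ≈ 166.17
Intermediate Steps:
f = 27596
R(L, b) = 3 (R(L, b) = √9 = 3)
F(V) = 5*V
√(F(R(6, 13)) + f) = √(5*3 + 27596) = √(15 + 27596) = √27611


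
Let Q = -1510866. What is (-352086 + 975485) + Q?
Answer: -887467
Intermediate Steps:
(-352086 + 975485) + Q = (-352086 + 975485) - 1510866 = 623399 - 1510866 = -887467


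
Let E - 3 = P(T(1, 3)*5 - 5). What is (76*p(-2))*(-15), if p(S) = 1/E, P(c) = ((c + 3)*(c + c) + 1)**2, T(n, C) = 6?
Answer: -95/163567 ≈ -0.00058080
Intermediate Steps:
P(c) = (1 + 2*c*(3 + c))**2 (P(c) = ((3 + c)*(2*c) + 1)**2 = (2*c*(3 + c) + 1)**2 = (1 + 2*c*(3 + c))**2)
E = 1962804 (E = 3 + (1 + 2*(6*5 - 5)**2 + 6*(6*5 - 5))**2 = 3 + (1 + 2*(30 - 5)**2 + 6*(30 - 5))**2 = 3 + (1 + 2*25**2 + 6*25)**2 = 3 + (1 + 2*625 + 150)**2 = 3 + (1 + 1250 + 150)**2 = 3 + 1401**2 = 3 + 1962801 = 1962804)
p(S) = 1/1962804
(76*p(-2))*(-15) = (76*(1/1962804))*(-15) = (19/490701)*(-15) = -95/163567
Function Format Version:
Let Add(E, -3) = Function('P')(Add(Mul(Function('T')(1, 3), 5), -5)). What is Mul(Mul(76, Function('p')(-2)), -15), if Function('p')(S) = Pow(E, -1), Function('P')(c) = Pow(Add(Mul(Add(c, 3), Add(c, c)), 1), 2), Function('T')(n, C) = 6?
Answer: Rational(-95, 163567) ≈ -0.00058080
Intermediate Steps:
Function('P')(c) = Pow(Add(1, Mul(2, c, Add(3, c))), 2) (Function('P')(c) = Pow(Add(Mul(Add(3, c), Mul(2, c)), 1), 2) = Pow(Add(Mul(2, c, Add(3, c)), 1), 2) = Pow(Add(1, Mul(2, c, Add(3, c))), 2))
E = 1962804 (E = Add(3, Pow(Add(1, Mul(2, Pow(Add(Mul(6, 5), -5), 2)), Mul(6, Add(Mul(6, 5), -5))), 2)) = Add(3, Pow(Add(1, Mul(2, Pow(Add(30, -5), 2)), Mul(6, Add(30, -5))), 2)) = Add(3, Pow(Add(1, Mul(2, Pow(25, 2)), Mul(6, 25)), 2)) = Add(3, Pow(Add(1, Mul(2, 625), 150), 2)) = Add(3, Pow(Add(1, 1250, 150), 2)) = Add(3, Pow(1401, 2)) = Add(3, 1962801) = 1962804)
Function('p')(S) = Rational(1, 1962804) (Function('p')(S) = Pow(1962804, -1) = Rational(1, 1962804))
Mul(Mul(76, Function('p')(-2)), -15) = Mul(Mul(76, Rational(1, 1962804)), -15) = Mul(Rational(19, 490701), -15) = Rational(-95, 163567)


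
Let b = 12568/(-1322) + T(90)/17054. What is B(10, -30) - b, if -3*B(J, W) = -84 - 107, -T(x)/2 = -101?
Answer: 1237092998/16909041 ≈ 73.162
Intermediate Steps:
T(x) = 202 (T(x) = -2*(-101) = 202)
B(J, W) = 191/3 (B(J, W) = -(-84 - 107)/3 = -⅓*(-191) = 191/3)
b = -53516907/5636347 (b = 12568/(-1322) + 202/17054 = 12568*(-1/1322) + 202*(1/17054) = -6284/661 + 101/8527 = -53516907/5636347 ≈ -9.4950)
B(10, -30) - b = 191/3 - 1*(-53516907/5636347) = 191/3 + 53516907/5636347 = 1237092998/16909041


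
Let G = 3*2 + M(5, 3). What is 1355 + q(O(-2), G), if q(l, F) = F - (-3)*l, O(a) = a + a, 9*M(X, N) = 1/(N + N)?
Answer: 72847/54 ≈ 1349.0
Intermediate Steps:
M(X, N) = 1/(18*N) (M(X, N) = 1/(9*(N + N)) = 1/(9*((2*N))) = (1/(2*N))/9 = 1/(18*N))
G = 325/54 (G = 3*2 + (1/18)/3 = 6 + (1/18)*(⅓) = 6 + 1/54 = 325/54 ≈ 6.0185)
O(a) = 2*a
q(l, F) = F + 3*l
1355 + q(O(-2), G) = 1355 + (325/54 + 3*(2*(-2))) = 1355 + (325/54 + 3*(-4)) = 1355 + (325/54 - 12) = 1355 - 323/54 = 72847/54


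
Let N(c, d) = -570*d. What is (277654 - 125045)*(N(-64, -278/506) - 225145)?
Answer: -8680774575095/253 ≈ -3.4311e+10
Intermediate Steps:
(277654 - 125045)*(N(-64, -278/506) - 225145) = (277654 - 125045)*(-(-158460)/506 - 225145) = 152609*(-(-158460)/506 - 225145) = 152609*(-570*(-139/253) - 225145) = 152609*(79230/253 - 225145) = 152609*(-56882455/253) = -8680774575095/253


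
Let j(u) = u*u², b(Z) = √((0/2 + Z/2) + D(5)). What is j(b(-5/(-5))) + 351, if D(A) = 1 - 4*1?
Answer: 351 - 5*I*√10/4 ≈ 351.0 - 3.9528*I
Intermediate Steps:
D(A) = -3 (D(A) = 1 - 4 = -3)
b(Z) = √(-3 + Z/2) (b(Z) = √((0/2 + Z/2) - 3) = √((0*(½) + Z*(½)) - 3) = √((0 + Z/2) - 3) = √(Z/2 - 3) = √(-3 + Z/2))
j(u) = u³
j(b(-5/(-5))) + 351 = (√(-12 + 2*(-5/(-5)))/2)³ + 351 = (√(-12 + 2*(-5*(-⅕)))/2)³ + 351 = (√(-12 + 2*1)/2)³ + 351 = (√(-12 + 2)/2)³ + 351 = (√(-10)/2)³ + 351 = ((I*√10)/2)³ + 351 = (I*√10/2)³ + 351 = -5*I*√10/4 + 351 = 351 - 5*I*√10/4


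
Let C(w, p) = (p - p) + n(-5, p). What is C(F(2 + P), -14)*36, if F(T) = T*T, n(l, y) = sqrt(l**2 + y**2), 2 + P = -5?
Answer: 36*sqrt(221) ≈ 535.18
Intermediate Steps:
P = -7 (P = -2 - 5 = -7)
F(T) = T**2
C(w, p) = sqrt(25 + p**2) (C(w, p) = (p - p) + sqrt((-5)**2 + p**2) = 0 + sqrt(25 + p**2) = sqrt(25 + p**2))
C(F(2 + P), -14)*36 = sqrt(25 + (-14)**2)*36 = sqrt(25 + 196)*36 = sqrt(221)*36 = 36*sqrt(221)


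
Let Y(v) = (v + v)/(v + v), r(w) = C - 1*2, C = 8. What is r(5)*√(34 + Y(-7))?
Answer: 6*√35 ≈ 35.496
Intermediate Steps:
r(w) = 6 (r(w) = 8 - 1*2 = 8 - 2 = 6)
Y(v) = 1 (Y(v) = (2*v)/((2*v)) = (2*v)*(1/(2*v)) = 1)
r(5)*√(34 + Y(-7)) = 6*√(34 + 1) = 6*√35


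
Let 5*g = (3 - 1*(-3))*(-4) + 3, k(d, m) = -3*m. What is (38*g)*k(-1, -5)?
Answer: -2394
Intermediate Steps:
g = -21/5 (g = ((3 - 1*(-3))*(-4) + 3)/5 = ((3 + 3)*(-4) + 3)/5 = (6*(-4) + 3)/5 = (-24 + 3)/5 = (1/5)*(-21) = -21/5 ≈ -4.2000)
(38*g)*k(-1, -5) = (38*(-21/5))*(-3*(-5)) = -798/5*15 = -2394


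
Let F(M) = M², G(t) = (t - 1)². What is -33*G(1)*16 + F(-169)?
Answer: 28561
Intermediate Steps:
G(t) = (-1 + t)²
-33*G(1)*16 + F(-169) = -33*(-1 + 1)²*16 + (-169)² = -33*0²*16 + 28561 = -33*0*16 + 28561 = 0*16 + 28561 = 0 + 28561 = 28561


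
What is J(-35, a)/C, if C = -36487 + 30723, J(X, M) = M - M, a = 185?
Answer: 0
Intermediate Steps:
J(X, M) = 0
C = -5764
J(-35, a)/C = 0/(-5764) = 0*(-1/5764) = 0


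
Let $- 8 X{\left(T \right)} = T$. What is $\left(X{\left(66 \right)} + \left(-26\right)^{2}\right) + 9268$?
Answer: $\frac{39743}{4} \approx 9935.8$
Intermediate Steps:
$X{\left(T \right)} = - \frac{T}{8}$
$\left(X{\left(66 \right)} + \left(-26\right)^{2}\right) + 9268 = \left(\left(- \frac{1}{8}\right) 66 + \left(-26\right)^{2}\right) + 9268 = \left(- \frac{33}{4} + 676\right) + 9268 = \frac{2671}{4} + 9268 = \frac{39743}{4}$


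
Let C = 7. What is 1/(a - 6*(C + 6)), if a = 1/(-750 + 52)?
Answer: -698/54445 ≈ -0.012820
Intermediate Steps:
a = -1/698 (a = 1/(-698) = -1/698 ≈ -0.0014327)
1/(a - 6*(C + 6)) = 1/(-1/698 - 6*(7 + 6)) = 1/(-1/698 - 6*13) = 1/(-1/698 - 78) = 1/(-54445/698) = -698/54445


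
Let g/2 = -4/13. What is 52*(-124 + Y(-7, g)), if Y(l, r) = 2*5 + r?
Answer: -5960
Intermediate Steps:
g = -8/13 (g = 2*(-4/13) = -8/13 ≈ -0.61539)
Y(l, r) = 10 + r
52*(-124 + Y(-7, g)) = 52*(-124 + (10 - 8/13)) = 52*(-124 + 122/13) = 52*(-1490/13) = -5960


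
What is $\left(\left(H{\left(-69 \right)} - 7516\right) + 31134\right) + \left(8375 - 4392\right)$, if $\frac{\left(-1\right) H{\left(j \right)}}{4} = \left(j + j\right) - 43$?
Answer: $28325$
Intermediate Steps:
$H{\left(j \right)} = 172 - 8 j$ ($H{\left(j \right)} = - 4 \left(\left(j + j\right) - 43\right) = - 4 \left(2 j - 43\right) = - 4 \left(-43 + 2 j\right) = 172 - 8 j$)
$\left(\left(H{\left(-69 \right)} - 7516\right) + 31134\right) + \left(8375 - 4392\right) = \left(\left(\left(172 - -552\right) - 7516\right) + 31134\right) + \left(8375 - 4392\right) = \left(\left(\left(172 + 552\right) - 7516\right) + 31134\right) + \left(8375 - 4392\right) = \left(\left(724 - 7516\right) + 31134\right) + 3983 = \left(-6792 + 31134\right) + 3983 = 24342 + 3983 = 28325$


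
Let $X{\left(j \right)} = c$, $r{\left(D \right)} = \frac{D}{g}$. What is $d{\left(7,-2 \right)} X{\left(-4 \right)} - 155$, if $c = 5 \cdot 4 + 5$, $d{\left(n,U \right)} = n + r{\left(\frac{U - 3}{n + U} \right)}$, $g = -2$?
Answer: $\frac{65}{2} \approx 32.5$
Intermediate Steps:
$r{\left(D \right)} = - \frac{D}{2}$ ($r{\left(D \right)} = \frac{D}{-2} = D \left(- \frac{1}{2}\right) = - \frac{D}{2}$)
$d{\left(n,U \right)} = n - \frac{-3 + U}{2 \left(U + n\right)}$ ($d{\left(n,U \right)} = n - \frac{\left(U - 3\right) \frac{1}{n + U}}{2} = n - \frac{\left(-3 + U\right) \frac{1}{U + n}}{2} = n - \frac{\frac{1}{U + n} \left(-3 + U\right)}{2} = n - \frac{-3 + U}{2 \left(U + n\right)}$)
$c = 25$ ($c = 20 + 5 = 25$)
$X{\left(j \right)} = 25$
$d{\left(7,-2 \right)} X{\left(-4 \right)} - 155 = \frac{\frac{3}{2} - -1 + 7 \left(-2 + 7\right)}{-2 + 7} \cdot 25 - 155 = \frac{\frac{3}{2} + 1 + 7 \cdot 5}{5} \cdot 25 - 155 = \frac{\frac{3}{2} + 1 + 35}{5} \cdot 25 - 155 = \frac{1}{5} \cdot \frac{75}{2} \cdot 25 - 155 = \frac{15}{2} \cdot 25 - 155 = \frac{375}{2} - 155 = \frac{65}{2}$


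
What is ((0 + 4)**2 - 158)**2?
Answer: 20164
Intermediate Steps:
((0 + 4)**2 - 158)**2 = (4**2 - 158)**2 = (16 - 158)**2 = (-142)**2 = 20164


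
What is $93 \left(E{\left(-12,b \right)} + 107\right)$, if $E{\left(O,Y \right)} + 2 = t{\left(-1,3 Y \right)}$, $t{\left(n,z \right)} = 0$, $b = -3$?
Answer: $9765$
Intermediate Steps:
$E{\left(O,Y \right)} = -2$ ($E{\left(O,Y \right)} = -2 + 0 = -2$)
$93 \left(E{\left(-12,b \right)} + 107\right) = 93 \left(-2 + 107\right) = 93 \cdot 105 = 9765$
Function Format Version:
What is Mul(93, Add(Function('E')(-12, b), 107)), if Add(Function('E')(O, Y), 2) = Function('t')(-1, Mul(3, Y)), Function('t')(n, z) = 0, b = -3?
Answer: 9765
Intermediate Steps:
Function('E')(O, Y) = -2 (Function('E')(O, Y) = Add(-2, 0) = -2)
Mul(93, Add(Function('E')(-12, b), 107)) = Mul(93, Add(-2, 107)) = Mul(93, 105) = 9765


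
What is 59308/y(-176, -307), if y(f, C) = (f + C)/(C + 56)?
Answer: 14886308/483 ≈ 30821.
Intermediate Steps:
y(f, C) = (C + f)/(56 + C)
59308/y(-176, -307) = 59308/(((-307 - 176)/(56 - 307))) = 59308/((-483/(-251))) = 59308/((-1/251*(-483))) = 59308/(483/251) = 59308*(251/483) = 14886308/483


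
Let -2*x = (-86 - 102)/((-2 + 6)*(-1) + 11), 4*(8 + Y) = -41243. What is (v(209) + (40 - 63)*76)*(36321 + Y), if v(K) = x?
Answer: -631438639/14 ≈ -4.5103e+7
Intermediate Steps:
Y = -41275/4 (Y = -8 + (¼)*(-41243) = -8 - 41243/4 = -41275/4 ≈ -10319.)
x = 94/7 (x = -(-86 - 102)/(2*((-2 + 6)*(-1) + 11)) = -(-94)/(4*(-1) + 11) = -(-94)/(-4 + 11) = -(-94)/7 = -½*(-188/7) = 94/7 ≈ 13.429)
v(K) = 94/7
(v(209) + (40 - 63)*76)*(36321 + Y) = (94/7 + (40 - 63)*76)*(36321 - 41275/4) = (94/7 - 23*76)*(104009/4) = (94/7 - 1748)*(104009/4) = -12142/7*104009/4 = -631438639/14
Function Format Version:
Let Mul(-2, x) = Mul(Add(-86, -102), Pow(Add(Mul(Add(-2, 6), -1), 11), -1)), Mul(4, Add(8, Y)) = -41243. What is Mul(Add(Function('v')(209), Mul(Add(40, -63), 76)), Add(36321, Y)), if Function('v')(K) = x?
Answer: Rational(-631438639, 14) ≈ -4.5103e+7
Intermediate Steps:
Y = Rational(-41275, 4) (Y = Add(-8, Mul(Rational(1, 4), -41243)) = Add(-8, Rational(-41243, 4)) = Rational(-41275, 4) ≈ -10319.)
x = Rational(94, 7) (x = Mul(Rational(-1, 2), Mul(Add(-86, -102), Pow(Add(Mul(Add(-2, 6), -1), 11), -1))) = Mul(Rational(-1, 2), Mul(-188, Pow(Add(Mul(4, -1), 11), -1))) = Mul(Rational(-1, 2), Mul(-188, Pow(Add(-4, 11), -1))) = Mul(Rational(-1, 2), Mul(-188, Pow(7, -1))) = Mul(Rational(-1, 2), Mul(-188, Rational(1, 7))) = Mul(Rational(-1, 2), Rational(-188, 7)) = Rational(94, 7) ≈ 13.429)
Function('v')(K) = Rational(94, 7)
Mul(Add(Function('v')(209), Mul(Add(40, -63), 76)), Add(36321, Y)) = Mul(Add(Rational(94, 7), Mul(Add(40, -63), 76)), Add(36321, Rational(-41275, 4))) = Mul(Add(Rational(94, 7), Mul(-23, 76)), Rational(104009, 4)) = Mul(Add(Rational(94, 7), -1748), Rational(104009, 4)) = Mul(Rational(-12142, 7), Rational(104009, 4)) = Rational(-631438639, 14)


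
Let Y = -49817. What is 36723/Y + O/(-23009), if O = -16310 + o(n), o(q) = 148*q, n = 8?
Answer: -91427565/1146239353 ≈ -0.079763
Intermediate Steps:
O = -15126 (O = -16310 + 148*8 = -16310 + 1184 = -15126)
36723/Y + O/(-23009) = 36723/(-49817) - 15126/(-23009) = 36723*(-1/49817) - 15126*(-1/23009) = -36723/49817 + 15126/23009 = -91427565/1146239353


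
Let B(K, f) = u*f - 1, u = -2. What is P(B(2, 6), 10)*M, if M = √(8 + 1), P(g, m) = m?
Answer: 30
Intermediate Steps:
B(K, f) = -1 - 2*f (B(K, f) = -2*f - 1 = -1 - 2*f)
M = 3 (M = √9 = 3)
P(B(2, 6), 10)*M = 10*3 = 30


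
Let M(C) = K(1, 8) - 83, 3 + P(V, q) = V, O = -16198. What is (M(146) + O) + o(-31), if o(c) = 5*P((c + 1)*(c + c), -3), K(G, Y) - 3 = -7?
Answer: -7000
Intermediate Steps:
P(V, q) = -3 + V
K(G, Y) = -4 (K(G, Y) = 3 - 7 = -4)
o(c) = -15 + 10*c*(1 + c) (o(c) = 5*(-3 + (c + 1)*(c + c)) = 5*(-3 + (1 + c)*(2*c)) = 5*(-3 + 2*c*(1 + c)) = -15 + 10*c*(1 + c))
M(C) = -87 (M(C) = -4 - 83 = -87)
(M(146) + O) + o(-31) = (-87 - 16198) + (-15 + 10*(-31)*(1 - 31)) = -16285 + (-15 + 10*(-31)*(-30)) = -16285 + (-15 + 9300) = -16285 + 9285 = -7000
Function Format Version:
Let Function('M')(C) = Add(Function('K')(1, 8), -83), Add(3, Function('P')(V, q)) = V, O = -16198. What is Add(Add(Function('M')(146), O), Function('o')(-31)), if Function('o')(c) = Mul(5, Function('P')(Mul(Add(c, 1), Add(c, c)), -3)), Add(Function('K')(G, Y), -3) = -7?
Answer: -7000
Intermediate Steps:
Function('P')(V, q) = Add(-3, V)
Function('K')(G, Y) = -4 (Function('K')(G, Y) = Add(3, -7) = -4)
Function('o')(c) = Add(-15, Mul(10, c, Add(1, c))) (Function('o')(c) = Mul(5, Add(-3, Mul(Add(c, 1), Add(c, c)))) = Mul(5, Add(-3, Mul(Add(1, c), Mul(2, c)))) = Mul(5, Add(-3, Mul(2, c, Add(1, c)))) = Add(-15, Mul(10, c, Add(1, c))))
Function('M')(C) = -87 (Function('M')(C) = Add(-4, -83) = -87)
Add(Add(Function('M')(146), O), Function('o')(-31)) = Add(Add(-87, -16198), Add(-15, Mul(10, -31, Add(1, -31)))) = Add(-16285, Add(-15, Mul(10, -31, -30))) = Add(-16285, Add(-15, 9300)) = Add(-16285, 9285) = -7000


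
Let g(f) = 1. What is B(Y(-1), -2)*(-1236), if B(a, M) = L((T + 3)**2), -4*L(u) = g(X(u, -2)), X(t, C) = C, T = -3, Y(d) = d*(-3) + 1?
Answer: 309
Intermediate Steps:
Y(d) = 1 - 3*d (Y(d) = -3*d + 1 = 1 - 3*d)
L(u) = -1/4 (L(u) = -1/4*1 = -1/4)
B(a, M) = -1/4
B(Y(-1), -2)*(-1236) = -1/4*(-1236) = 309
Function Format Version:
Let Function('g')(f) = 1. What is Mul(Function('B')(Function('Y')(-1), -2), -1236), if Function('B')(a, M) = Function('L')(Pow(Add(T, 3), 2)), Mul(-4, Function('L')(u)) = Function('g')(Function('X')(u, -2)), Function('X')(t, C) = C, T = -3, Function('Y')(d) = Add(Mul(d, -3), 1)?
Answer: 309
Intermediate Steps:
Function('Y')(d) = Add(1, Mul(-3, d)) (Function('Y')(d) = Add(Mul(-3, d), 1) = Add(1, Mul(-3, d)))
Function('L')(u) = Rational(-1, 4) (Function('L')(u) = Mul(Rational(-1, 4), 1) = Rational(-1, 4))
Function('B')(a, M) = Rational(-1, 4)
Mul(Function('B')(Function('Y')(-1), -2), -1236) = Mul(Rational(-1, 4), -1236) = 309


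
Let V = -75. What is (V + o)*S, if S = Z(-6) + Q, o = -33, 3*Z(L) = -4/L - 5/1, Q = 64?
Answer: -6756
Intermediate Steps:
Z(L) = -5/3 - 4/(3*L) (Z(L) = (-4/L - 5/1)/3 = (-4/L - 5*1)/3 = (-4/L - 5)/3 = (-5 - 4/L)/3 = -5/3 - 4/(3*L))
S = 563/9 (S = (⅓)*(-4 - 5*(-6))/(-6) + 64 = (⅓)*(-⅙)*(-4 + 30) + 64 = (⅓)*(-⅙)*26 + 64 = -13/9 + 64 = 563/9 ≈ 62.556)
(V + o)*S = (-75 - 33)*(563/9) = -108*563/9 = -6756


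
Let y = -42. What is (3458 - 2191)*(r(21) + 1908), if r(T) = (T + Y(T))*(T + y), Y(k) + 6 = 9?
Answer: 1778868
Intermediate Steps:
Y(k) = 3 (Y(k) = -6 + 9 = 3)
r(T) = (-42 + T)*(3 + T) (r(T) = (T + 3)*(T - 42) = (3 + T)*(-42 + T) = (-42 + T)*(3 + T))
(3458 - 2191)*(r(21) + 1908) = (3458 - 2191)*((-126 + 21² - 39*21) + 1908) = 1267*((-126 + 441 - 819) + 1908) = 1267*(-504 + 1908) = 1267*1404 = 1778868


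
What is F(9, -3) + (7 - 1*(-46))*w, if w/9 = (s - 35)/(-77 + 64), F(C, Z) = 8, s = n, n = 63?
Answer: -13252/13 ≈ -1019.4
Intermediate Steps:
s = 63
w = -252/13 (w = 9*((63 - 35)/(-77 + 64)) = 9*(28/(-13)) = 9*(28*(-1/13)) = 9*(-28/13) = -252/13 ≈ -19.385)
F(9, -3) + (7 - 1*(-46))*w = 8 + (7 - 1*(-46))*(-252/13) = 8 + (7 + 46)*(-252/13) = 8 + 53*(-252/13) = 8 - 13356/13 = -13252/13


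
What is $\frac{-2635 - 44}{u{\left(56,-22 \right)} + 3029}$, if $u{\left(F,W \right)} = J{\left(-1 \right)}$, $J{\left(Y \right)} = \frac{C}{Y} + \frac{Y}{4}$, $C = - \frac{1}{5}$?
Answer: $- \frac{17860}{20193} \approx -0.88447$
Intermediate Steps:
$C = - \frac{1}{5}$ ($C = \left(-1\right) \frac{1}{5} = - \frac{1}{5} \approx -0.2$)
$J{\left(Y \right)} = - \frac{1}{5 Y} + \frac{Y}{4}$
$u{\left(F,W \right)} = - \frac{1}{20}$ ($u{\left(F,W \right)} = - \frac{1}{5 \left(-1\right)} + \frac{1}{4} \left(-1\right) = \left(- \frac{1}{5}\right) \left(-1\right) - \frac{1}{4} = \frac{1}{5} - \frac{1}{4} = - \frac{1}{20}$)
$\frac{-2635 - 44}{u{\left(56,-22 \right)} + 3029} = \frac{-2635 - 44}{- \frac{1}{20} + 3029} = - \frac{2679}{\frac{60579}{20}} = \left(-2679\right) \frac{20}{60579} = - \frac{17860}{20193}$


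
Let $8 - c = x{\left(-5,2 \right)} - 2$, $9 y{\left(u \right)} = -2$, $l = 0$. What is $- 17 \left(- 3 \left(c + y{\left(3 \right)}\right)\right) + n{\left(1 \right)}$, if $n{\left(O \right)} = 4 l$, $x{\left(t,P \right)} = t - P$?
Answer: $\frac{2567}{3} \approx 855.67$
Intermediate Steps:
$y{\left(u \right)} = - \frac{2}{9}$ ($y{\left(u \right)} = \frac{1}{9} \left(-2\right) = - \frac{2}{9}$)
$c = 17$ ($c = 8 - \left(\left(-5 - 2\right) - 2\right) = 8 - \left(-7 - 2\right) = 8 - -9 = 8 + 9 = 17$)
$n{\left(O \right)} = 0$ ($n{\left(O \right)} = 4 \cdot 0 = 0$)
$- 17 \left(- 3 \left(c + y{\left(3 \right)}\right)\right) + n{\left(1 \right)} = - 17 \left(- 3 \left(17 - \frac{2}{9}\right)\right) + 0 = - 17 \left(\left(-3\right) \frac{151}{9}\right) + 0 = \left(-17\right) \left(- \frac{151}{3}\right) + 0 = \frac{2567}{3} + 0 = \frac{2567}{3}$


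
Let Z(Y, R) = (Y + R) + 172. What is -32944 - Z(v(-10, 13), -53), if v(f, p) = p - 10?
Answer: -33066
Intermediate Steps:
v(f, p) = -10 + p
Z(Y, R) = 172 + R + Y (Z(Y, R) = (R + Y) + 172 = 172 + R + Y)
-32944 - Z(v(-10, 13), -53) = -32944 - (172 - 53 + (-10 + 13)) = -32944 - (172 - 53 + 3) = -32944 - 1*122 = -32944 - 122 = -33066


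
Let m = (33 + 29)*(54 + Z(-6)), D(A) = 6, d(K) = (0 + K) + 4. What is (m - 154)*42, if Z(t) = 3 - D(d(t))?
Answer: 126336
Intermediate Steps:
d(K) = 4 + K (d(K) = K + 4 = 4 + K)
Z(t) = -3 (Z(t) = 3 - 1*6 = 3 - 6 = -3)
m = 3162 (m = (33 + 29)*(54 - 3) = 62*51 = 3162)
(m - 154)*42 = (3162 - 154)*42 = 3008*42 = 126336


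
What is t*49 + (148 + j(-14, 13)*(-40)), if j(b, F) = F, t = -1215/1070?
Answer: -91515/214 ≈ -427.64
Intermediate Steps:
t = -243/214 (t = -1215*1/1070 = -243/214 ≈ -1.1355)
t*49 + (148 + j(-14, 13)*(-40)) = -243/214*49 + (148 + 13*(-40)) = -11907/214 + (148 - 520) = -11907/214 - 372 = -91515/214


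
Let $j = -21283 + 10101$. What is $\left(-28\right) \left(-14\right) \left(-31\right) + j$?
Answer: $-23334$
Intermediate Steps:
$j = -11182$
$\left(-28\right) \left(-14\right) \left(-31\right) + j = \left(-28\right) \left(-14\right) \left(-31\right) - 11182 = 392 \left(-31\right) - 11182 = -12152 - 11182 = -23334$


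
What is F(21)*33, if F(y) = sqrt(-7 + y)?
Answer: 33*sqrt(14) ≈ 123.47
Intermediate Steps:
F(21)*33 = sqrt(-7 + 21)*33 = sqrt(14)*33 = 33*sqrt(14)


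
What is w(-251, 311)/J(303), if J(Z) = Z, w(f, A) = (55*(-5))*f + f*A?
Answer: -3012/101 ≈ -29.822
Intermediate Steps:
w(f, A) = -275*f + A*f
w(-251, 311)/J(303) = -251*(-275 + 311)/303 = -251*36*(1/303) = -9036*1/303 = -3012/101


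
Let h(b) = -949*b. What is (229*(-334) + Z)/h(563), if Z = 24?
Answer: 76462/534287 ≈ 0.14311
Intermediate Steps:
(229*(-334) + Z)/h(563) = (229*(-334) + 24)/((-949*563)) = (-76486 + 24)/(-534287) = -76462*(-1/534287) = 76462/534287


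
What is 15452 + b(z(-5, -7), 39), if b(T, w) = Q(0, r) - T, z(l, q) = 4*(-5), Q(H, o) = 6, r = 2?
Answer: 15478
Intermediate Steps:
z(l, q) = -20
b(T, w) = 6 - T
15452 + b(z(-5, -7), 39) = 15452 + (6 - 1*(-20)) = 15452 + (6 + 20) = 15452 + 26 = 15478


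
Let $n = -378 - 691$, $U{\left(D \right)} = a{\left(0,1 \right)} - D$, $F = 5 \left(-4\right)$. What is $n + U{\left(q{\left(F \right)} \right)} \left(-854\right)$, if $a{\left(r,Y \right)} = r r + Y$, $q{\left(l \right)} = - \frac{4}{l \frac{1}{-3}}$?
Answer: $- \frac{12177}{5} \approx -2435.4$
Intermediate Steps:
$F = -20$
$q{\left(l \right)} = \frac{12}{l}$ ($q{\left(l \right)} = - \frac{4}{l \left(- \frac{1}{3}\right)} = - \frac{4}{\left(- \frac{1}{3}\right) l} = - 4 \left(- \frac{3}{l}\right) = \frac{12}{l}$)
$a{\left(r,Y \right)} = Y + r^{2}$ ($a{\left(r,Y \right)} = r^{2} + Y = Y + r^{2}$)
$U{\left(D \right)} = 1 - D$ ($U{\left(D \right)} = \left(1 + 0^{2}\right) - D = \left(1 + 0\right) - D = 1 - D$)
$n = -1069$ ($n = -378 - 691 = -1069$)
$n + U{\left(q{\left(F \right)} \right)} \left(-854\right) = -1069 + \left(1 - \frac{12}{-20}\right) \left(-854\right) = -1069 + \left(1 - 12 \left(- \frac{1}{20}\right)\right) \left(-854\right) = -1069 + \left(1 - - \frac{3}{5}\right) \left(-854\right) = -1069 + \left(1 + \frac{3}{5}\right) \left(-854\right) = -1069 + \frac{8}{5} \left(-854\right) = -1069 - \frac{6832}{5} = - \frac{12177}{5}$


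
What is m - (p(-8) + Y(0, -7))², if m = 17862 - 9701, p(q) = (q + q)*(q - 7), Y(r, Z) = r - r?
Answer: -49439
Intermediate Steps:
Y(r, Z) = 0
p(q) = 2*q*(-7 + q) (p(q) = (2*q)*(-7 + q) = 2*q*(-7 + q))
m = 8161
m - (p(-8) + Y(0, -7))² = 8161 - (2*(-8)*(-7 - 8) + 0)² = 8161 - (2*(-8)*(-15) + 0)² = 8161 - (240 + 0)² = 8161 - 1*240² = 8161 - 1*57600 = 8161 - 57600 = -49439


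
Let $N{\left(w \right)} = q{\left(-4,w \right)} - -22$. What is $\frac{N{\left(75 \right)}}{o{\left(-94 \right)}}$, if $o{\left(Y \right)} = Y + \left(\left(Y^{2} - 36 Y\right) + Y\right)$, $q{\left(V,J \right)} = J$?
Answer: $\frac{97}{12032} \approx 0.0080618$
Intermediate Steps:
$o{\left(Y \right)} = Y^{2} - 34 Y$ ($o{\left(Y \right)} = Y + \left(Y^{2} - 35 Y\right) = Y^{2} - 34 Y$)
$N{\left(w \right)} = 22 + w$ ($N{\left(w \right)} = w - -22 = w + 22 = 22 + w$)
$\frac{N{\left(75 \right)}}{o{\left(-94 \right)}} = \frac{22 + 75}{\left(-94\right) \left(-34 - 94\right)} = \frac{97}{\left(-94\right) \left(-128\right)} = \frac{97}{12032}$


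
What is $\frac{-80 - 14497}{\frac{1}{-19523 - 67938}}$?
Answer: $1274918997$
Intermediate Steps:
$\frac{-80 - 14497}{\frac{1}{-19523 - 67938}} = \frac{-80 - 14497}{\frac{1}{-87461}} = - \frac{14577}{- \frac{1}{87461}} = \left(-14577\right) \left(-87461\right) = 1274918997$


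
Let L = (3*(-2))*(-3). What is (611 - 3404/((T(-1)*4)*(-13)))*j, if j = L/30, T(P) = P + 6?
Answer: 121698/325 ≈ 374.46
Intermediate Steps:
T(P) = 6 + P
L = 18 (L = -6*(-3) = 18)
j = ⅗ (j = 18/30 = 18*(1/30) = ⅗ ≈ 0.60000)
(611 - 3404/((T(-1)*4)*(-13)))*j = (611 - 3404/(((6 - 1)*4)*(-13)))*(⅗) = (611 - 3404/((5*4)*(-13)))*(⅗) = (611 - 3404/(20*(-13)))*(⅗) = (611 - 3404/(-260))*(⅗) = (611 - 3404*(-1)/260)*(⅗) = (611 - 1*(-851/65))*(⅗) = (611 + 851/65)*(⅗) = (40566/65)*(⅗) = 121698/325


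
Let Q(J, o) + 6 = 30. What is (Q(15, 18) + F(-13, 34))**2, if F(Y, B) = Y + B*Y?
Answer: 185761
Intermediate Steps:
Q(J, o) = 24 (Q(J, o) = -6 + 30 = 24)
(Q(15, 18) + F(-13, 34))**2 = (24 - 13*(1 + 34))**2 = (24 - 13*35)**2 = (24 - 455)**2 = (-431)**2 = 185761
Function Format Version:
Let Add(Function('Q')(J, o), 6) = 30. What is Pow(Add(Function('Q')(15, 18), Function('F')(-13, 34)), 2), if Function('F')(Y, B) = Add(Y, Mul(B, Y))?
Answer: 185761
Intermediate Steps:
Function('Q')(J, o) = 24 (Function('Q')(J, o) = Add(-6, 30) = 24)
Pow(Add(Function('Q')(15, 18), Function('F')(-13, 34)), 2) = Pow(Add(24, Mul(-13, Add(1, 34))), 2) = Pow(Add(24, Mul(-13, 35)), 2) = Pow(Add(24, -455), 2) = Pow(-431, 2) = 185761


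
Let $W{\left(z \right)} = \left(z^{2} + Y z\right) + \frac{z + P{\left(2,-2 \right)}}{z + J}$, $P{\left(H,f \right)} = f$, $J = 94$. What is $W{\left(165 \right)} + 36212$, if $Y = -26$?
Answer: $\frac{15319236}{259} \approx 59148.0$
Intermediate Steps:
$W{\left(z \right)} = z^{2} - 26 z + \frac{-2 + z}{94 + z}$ ($W{\left(z \right)} = \left(z^{2} - 26 z\right) + \frac{z - 2}{z + 94} = \left(z^{2} - 26 z\right) + \frac{-2 + z}{94 + z} = z^{2} - 26 z + \frac{-2 + z}{94 + z}$)
$W{\left(165 \right)} + 36212 = \frac{-2 + 165^{3} - 403095 + 68 \cdot 165^{2}}{94 + 165} + 36212 = \frac{-2 + 4492125 - 403095 + 68 \cdot 27225}{259} + 36212 = \frac{-2 + 4492125 - 403095 + 1851300}{259} + 36212 = \frac{1}{259} \cdot 5940328 + 36212 = \frac{5940328}{259} + 36212 = \frac{15319236}{259}$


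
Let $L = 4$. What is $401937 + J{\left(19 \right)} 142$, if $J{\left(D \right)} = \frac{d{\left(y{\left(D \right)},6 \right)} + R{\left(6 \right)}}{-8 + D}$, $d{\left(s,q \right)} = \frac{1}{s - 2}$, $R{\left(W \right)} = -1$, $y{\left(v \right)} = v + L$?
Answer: $\frac{92844607}{231} \approx 4.0192 \cdot 10^{5}$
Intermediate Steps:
$y{\left(v \right)} = 4 + v$ ($y{\left(v \right)} = v + 4 = 4 + v$)
$d{\left(s,q \right)} = \frac{1}{-2 + s}$
$J{\left(D \right)} = \frac{-1 + \frac{1}{2 + D}}{-8 + D}$ ($J{\left(D \right)} = \frac{\frac{1}{-2 + \left(4 + D\right)} - 1}{-8 + D} = \frac{\frac{1}{2 + D} - 1}{-8 + D} = \frac{-1 + \frac{1}{2 + D}}{-8 + D}$)
$401937 + J{\left(19 \right)} 142 = 401937 + \frac{-1 - 19}{\left(-8 + 19\right) \left(2 + 19\right)} 142 = 401937 + \frac{-1 - 19}{11 \cdot 21} \cdot 142 = 401937 + \frac{1}{11} \cdot \frac{1}{21} \left(-20\right) 142 = 401937 - \frac{2840}{231} = \frac{92844607}{231}$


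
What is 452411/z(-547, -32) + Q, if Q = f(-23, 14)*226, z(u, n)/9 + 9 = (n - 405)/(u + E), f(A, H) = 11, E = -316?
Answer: -226429273/65970 ≈ -3432.3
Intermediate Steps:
z(u, n) = -81 + 9*(-405 + n)/(-316 + u) (z(u, n) = -81 + 9*((n - 405)/(u - 316)) = -81 + 9*((-405 + n)/(-316 + u)) = -81 + 9*(-405 + n)/(-316 + u))
Q = 2486 (Q = 11*226 = 2486)
452411/z(-547, -32) + Q = 452411/((9*(2439 - 32 - 9*(-547))/(-316 - 547))) + 2486 = 452411/((9*(2439 - 32 + 4923)/(-863))) + 2486 = 452411/((9*(-1/863)*7330)) + 2486 = 452411/(-65970/863) + 2486 = 452411*(-863/65970) + 2486 = -390430693/65970 + 2486 = -226429273/65970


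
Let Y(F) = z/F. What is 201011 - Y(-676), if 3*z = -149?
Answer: 407650159/2028 ≈ 2.0101e+5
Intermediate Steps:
z = -149/3 (z = (⅓)*(-149) = -149/3 ≈ -49.667)
Y(F) = -149/(3*F)
201011 - Y(-676) = 201011 - (-149)/(3*(-676)) = 201011 - (-149)*(-1)/(3*676) = 201011 - 1*149/2028 = 201011 - 149/2028 = 407650159/2028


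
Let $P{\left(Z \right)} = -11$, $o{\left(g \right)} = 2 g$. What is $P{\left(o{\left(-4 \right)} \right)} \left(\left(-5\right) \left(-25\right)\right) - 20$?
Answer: $-1395$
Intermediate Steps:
$P{\left(o{\left(-4 \right)} \right)} \left(\left(-5\right) \left(-25\right)\right) - 20 = - 11 \left(\left(-5\right) \left(-25\right)\right) - 20 = \left(-11\right) 125 - 20 = -1375 - 20 = -1395$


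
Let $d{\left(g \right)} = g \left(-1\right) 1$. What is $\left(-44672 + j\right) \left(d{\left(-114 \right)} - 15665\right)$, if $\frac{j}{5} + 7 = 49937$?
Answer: $-3187612878$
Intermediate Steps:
$j = 249650$ ($j = -35 + 5 \cdot 49937 = -35 + 249685 = 249650$)
$d{\left(g \right)} = - g$ ($d{\left(g \right)} = - g 1 = - g$)
$\left(-44672 + j\right) \left(d{\left(-114 \right)} - 15665\right) = \left(-44672 + 249650\right) \left(\left(-1\right) \left(-114\right) - 15665\right) = 204978 \left(114 - 15665\right) = 204978 \left(-15551\right) = -3187612878$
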